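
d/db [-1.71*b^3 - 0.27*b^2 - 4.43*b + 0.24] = -5.13*b^2 - 0.54*b - 4.43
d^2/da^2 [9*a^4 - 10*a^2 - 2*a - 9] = 108*a^2 - 20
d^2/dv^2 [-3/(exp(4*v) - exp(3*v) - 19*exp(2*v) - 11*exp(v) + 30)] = 3*(2*(-4*exp(3*v) + 3*exp(2*v) + 38*exp(v) + 11)^2*exp(v) + (16*exp(3*v) - 9*exp(2*v) - 76*exp(v) - 11)*(-exp(4*v) + exp(3*v) + 19*exp(2*v) + 11*exp(v) - 30))*exp(v)/(-exp(4*v) + exp(3*v) + 19*exp(2*v) + 11*exp(v) - 30)^3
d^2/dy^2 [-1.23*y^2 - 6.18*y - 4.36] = -2.46000000000000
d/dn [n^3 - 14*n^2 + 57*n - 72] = 3*n^2 - 28*n + 57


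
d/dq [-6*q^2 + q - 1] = 1 - 12*q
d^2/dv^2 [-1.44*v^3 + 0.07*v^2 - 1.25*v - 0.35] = 0.14 - 8.64*v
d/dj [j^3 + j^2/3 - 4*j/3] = 3*j^2 + 2*j/3 - 4/3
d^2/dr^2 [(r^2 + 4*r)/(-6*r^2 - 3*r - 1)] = 2*(-126*r^3 + 18*r^2 + 72*r + 11)/(216*r^6 + 324*r^5 + 270*r^4 + 135*r^3 + 45*r^2 + 9*r + 1)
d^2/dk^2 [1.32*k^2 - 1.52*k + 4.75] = 2.64000000000000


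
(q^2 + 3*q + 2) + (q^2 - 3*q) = 2*q^2 + 2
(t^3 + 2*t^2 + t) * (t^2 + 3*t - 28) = t^5 + 5*t^4 - 21*t^3 - 53*t^2 - 28*t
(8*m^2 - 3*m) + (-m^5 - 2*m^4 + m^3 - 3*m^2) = -m^5 - 2*m^4 + m^3 + 5*m^2 - 3*m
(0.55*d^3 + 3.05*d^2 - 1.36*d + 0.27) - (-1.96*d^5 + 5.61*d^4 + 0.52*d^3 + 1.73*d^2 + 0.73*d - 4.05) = 1.96*d^5 - 5.61*d^4 + 0.03*d^3 + 1.32*d^2 - 2.09*d + 4.32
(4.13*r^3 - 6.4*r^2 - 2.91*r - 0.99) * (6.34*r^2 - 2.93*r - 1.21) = 26.1842*r^5 - 52.6769*r^4 - 4.6947*r^3 + 9.9937*r^2 + 6.4218*r + 1.1979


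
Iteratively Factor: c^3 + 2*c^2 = (c + 2)*(c^2) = c*(c + 2)*(c)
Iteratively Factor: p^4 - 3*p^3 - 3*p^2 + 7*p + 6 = (p + 1)*(p^3 - 4*p^2 + p + 6) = (p - 3)*(p + 1)*(p^2 - p - 2) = (p - 3)*(p - 2)*(p + 1)*(p + 1)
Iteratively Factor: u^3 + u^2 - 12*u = (u - 3)*(u^2 + 4*u) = (u - 3)*(u + 4)*(u)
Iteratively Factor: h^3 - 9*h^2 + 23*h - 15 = (h - 3)*(h^2 - 6*h + 5) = (h - 3)*(h - 1)*(h - 5)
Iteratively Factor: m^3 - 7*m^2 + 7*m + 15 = (m - 5)*(m^2 - 2*m - 3) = (m - 5)*(m + 1)*(m - 3)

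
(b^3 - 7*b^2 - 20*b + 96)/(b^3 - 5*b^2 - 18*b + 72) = (b - 8)/(b - 6)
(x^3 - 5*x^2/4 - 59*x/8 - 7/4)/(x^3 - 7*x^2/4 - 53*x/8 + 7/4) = (4*x + 1)/(4*x - 1)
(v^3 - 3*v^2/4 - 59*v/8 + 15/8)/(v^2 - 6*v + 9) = (8*v^2 + 18*v - 5)/(8*(v - 3))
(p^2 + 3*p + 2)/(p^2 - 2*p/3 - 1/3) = 3*(p^2 + 3*p + 2)/(3*p^2 - 2*p - 1)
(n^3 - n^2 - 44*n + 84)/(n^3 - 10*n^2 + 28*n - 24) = (n + 7)/(n - 2)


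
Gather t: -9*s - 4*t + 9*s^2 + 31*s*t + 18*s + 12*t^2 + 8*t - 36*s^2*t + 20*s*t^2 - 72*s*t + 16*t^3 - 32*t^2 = 9*s^2 + 9*s + 16*t^3 + t^2*(20*s - 20) + t*(-36*s^2 - 41*s + 4)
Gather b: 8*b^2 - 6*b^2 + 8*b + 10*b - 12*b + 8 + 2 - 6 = 2*b^2 + 6*b + 4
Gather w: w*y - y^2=w*y - y^2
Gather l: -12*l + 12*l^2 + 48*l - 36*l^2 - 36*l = -24*l^2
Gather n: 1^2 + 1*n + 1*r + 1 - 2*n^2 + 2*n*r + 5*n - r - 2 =-2*n^2 + n*(2*r + 6)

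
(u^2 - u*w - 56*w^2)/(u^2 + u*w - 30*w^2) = (u^2 - u*w - 56*w^2)/(u^2 + u*w - 30*w^2)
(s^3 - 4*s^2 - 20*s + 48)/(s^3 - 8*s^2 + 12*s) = (s + 4)/s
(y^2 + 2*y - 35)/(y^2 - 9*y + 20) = (y + 7)/(y - 4)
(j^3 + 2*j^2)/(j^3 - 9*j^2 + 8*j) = j*(j + 2)/(j^2 - 9*j + 8)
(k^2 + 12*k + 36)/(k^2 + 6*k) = (k + 6)/k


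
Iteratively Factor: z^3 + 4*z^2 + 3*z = (z + 1)*(z^2 + 3*z) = z*(z + 1)*(z + 3)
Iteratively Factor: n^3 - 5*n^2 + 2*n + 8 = (n - 2)*(n^2 - 3*n - 4) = (n - 2)*(n + 1)*(n - 4)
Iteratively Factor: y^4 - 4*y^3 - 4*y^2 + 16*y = (y)*(y^3 - 4*y^2 - 4*y + 16) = y*(y + 2)*(y^2 - 6*y + 8) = y*(y - 2)*(y + 2)*(y - 4)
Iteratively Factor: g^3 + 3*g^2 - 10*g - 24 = (g + 4)*(g^2 - g - 6) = (g + 2)*(g + 4)*(g - 3)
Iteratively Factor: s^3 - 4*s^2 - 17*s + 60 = (s + 4)*(s^2 - 8*s + 15) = (s - 5)*(s + 4)*(s - 3)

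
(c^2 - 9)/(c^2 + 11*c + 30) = (c^2 - 9)/(c^2 + 11*c + 30)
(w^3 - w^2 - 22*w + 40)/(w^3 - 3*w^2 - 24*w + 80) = (w - 2)/(w - 4)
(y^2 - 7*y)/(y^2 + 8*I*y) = (y - 7)/(y + 8*I)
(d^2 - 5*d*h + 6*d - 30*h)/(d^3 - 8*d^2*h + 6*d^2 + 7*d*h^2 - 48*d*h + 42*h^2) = (d - 5*h)/(d^2 - 8*d*h + 7*h^2)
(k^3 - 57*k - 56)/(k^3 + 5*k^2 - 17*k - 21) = (k - 8)/(k - 3)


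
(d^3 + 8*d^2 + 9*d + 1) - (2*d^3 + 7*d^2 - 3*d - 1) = -d^3 + d^2 + 12*d + 2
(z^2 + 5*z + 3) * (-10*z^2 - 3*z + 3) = -10*z^4 - 53*z^3 - 42*z^2 + 6*z + 9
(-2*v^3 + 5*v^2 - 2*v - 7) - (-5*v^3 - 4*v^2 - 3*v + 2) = 3*v^3 + 9*v^2 + v - 9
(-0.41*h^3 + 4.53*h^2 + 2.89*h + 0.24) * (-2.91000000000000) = 1.1931*h^3 - 13.1823*h^2 - 8.4099*h - 0.6984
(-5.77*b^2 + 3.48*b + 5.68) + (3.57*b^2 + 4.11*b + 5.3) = -2.2*b^2 + 7.59*b + 10.98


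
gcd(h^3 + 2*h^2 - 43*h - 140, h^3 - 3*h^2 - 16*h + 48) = h + 4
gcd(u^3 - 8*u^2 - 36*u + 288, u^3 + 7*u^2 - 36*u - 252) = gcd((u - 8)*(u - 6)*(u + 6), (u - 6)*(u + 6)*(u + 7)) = u^2 - 36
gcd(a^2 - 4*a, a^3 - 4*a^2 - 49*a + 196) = a - 4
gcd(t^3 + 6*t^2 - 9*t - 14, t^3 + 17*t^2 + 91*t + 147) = t + 7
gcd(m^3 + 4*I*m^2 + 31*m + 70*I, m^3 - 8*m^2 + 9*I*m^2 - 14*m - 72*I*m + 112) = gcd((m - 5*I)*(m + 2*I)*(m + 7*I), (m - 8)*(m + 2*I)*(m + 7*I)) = m^2 + 9*I*m - 14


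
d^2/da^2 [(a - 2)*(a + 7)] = 2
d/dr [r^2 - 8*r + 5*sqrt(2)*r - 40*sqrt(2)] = 2*r - 8 + 5*sqrt(2)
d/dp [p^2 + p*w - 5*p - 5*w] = 2*p + w - 5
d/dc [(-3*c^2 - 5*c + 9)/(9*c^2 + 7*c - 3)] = 24*(c^2 - 6*c - 2)/(81*c^4 + 126*c^3 - 5*c^2 - 42*c + 9)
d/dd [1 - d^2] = -2*d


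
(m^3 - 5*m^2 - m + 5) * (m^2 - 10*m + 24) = m^5 - 15*m^4 + 73*m^3 - 105*m^2 - 74*m + 120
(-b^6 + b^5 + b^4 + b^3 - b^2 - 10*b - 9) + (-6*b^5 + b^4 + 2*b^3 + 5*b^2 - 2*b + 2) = -b^6 - 5*b^5 + 2*b^4 + 3*b^3 + 4*b^2 - 12*b - 7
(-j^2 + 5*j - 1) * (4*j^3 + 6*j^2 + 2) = -4*j^5 + 14*j^4 + 26*j^3 - 8*j^2 + 10*j - 2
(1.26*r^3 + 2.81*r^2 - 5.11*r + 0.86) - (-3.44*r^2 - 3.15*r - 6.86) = 1.26*r^3 + 6.25*r^2 - 1.96*r + 7.72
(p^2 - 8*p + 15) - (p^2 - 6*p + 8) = 7 - 2*p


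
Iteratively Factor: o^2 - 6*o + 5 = (o - 1)*(o - 5)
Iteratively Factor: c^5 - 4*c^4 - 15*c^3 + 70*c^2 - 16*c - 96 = (c + 4)*(c^4 - 8*c^3 + 17*c^2 + 2*c - 24) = (c - 2)*(c + 4)*(c^3 - 6*c^2 + 5*c + 12) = (c - 3)*(c - 2)*(c + 4)*(c^2 - 3*c - 4) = (c - 3)*(c - 2)*(c + 1)*(c + 4)*(c - 4)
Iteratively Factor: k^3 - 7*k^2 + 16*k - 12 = (k - 2)*(k^2 - 5*k + 6) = (k - 3)*(k - 2)*(k - 2)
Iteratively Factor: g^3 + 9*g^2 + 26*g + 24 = (g + 4)*(g^2 + 5*g + 6) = (g + 2)*(g + 4)*(g + 3)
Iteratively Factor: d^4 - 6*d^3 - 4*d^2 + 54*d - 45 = (d - 5)*(d^3 - d^2 - 9*d + 9) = (d - 5)*(d + 3)*(d^2 - 4*d + 3) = (d - 5)*(d - 3)*(d + 3)*(d - 1)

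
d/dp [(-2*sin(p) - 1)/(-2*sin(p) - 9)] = 16*cos(p)/(2*sin(p) + 9)^2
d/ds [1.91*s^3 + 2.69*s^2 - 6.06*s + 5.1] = 5.73*s^2 + 5.38*s - 6.06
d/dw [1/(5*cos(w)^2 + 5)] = 4*sin(2*w)/(5*(cos(2*w) + 3)^2)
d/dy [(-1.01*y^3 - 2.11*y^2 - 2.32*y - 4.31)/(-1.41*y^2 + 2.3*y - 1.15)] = (1.4241*y^4 - 4.646*y^3 - 4.6397*y^2 - 7.3012*y + 12.581)/(1.9881*y^4 - 6.486*y^3 + 8.533*y^2 - 5.29*y + 1.3225)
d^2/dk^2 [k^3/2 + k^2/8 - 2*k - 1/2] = 3*k + 1/4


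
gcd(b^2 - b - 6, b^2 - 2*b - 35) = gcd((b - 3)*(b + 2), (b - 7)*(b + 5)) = 1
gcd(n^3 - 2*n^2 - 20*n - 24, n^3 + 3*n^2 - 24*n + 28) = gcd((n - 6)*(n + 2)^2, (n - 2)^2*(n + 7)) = 1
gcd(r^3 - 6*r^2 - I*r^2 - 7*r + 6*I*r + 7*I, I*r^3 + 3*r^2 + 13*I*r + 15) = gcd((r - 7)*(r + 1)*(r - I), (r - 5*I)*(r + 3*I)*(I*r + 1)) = r - I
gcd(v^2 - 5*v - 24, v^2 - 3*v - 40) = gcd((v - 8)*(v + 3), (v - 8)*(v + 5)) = v - 8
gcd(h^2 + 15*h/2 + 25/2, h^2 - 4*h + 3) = 1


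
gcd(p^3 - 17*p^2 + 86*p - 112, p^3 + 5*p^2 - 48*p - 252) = p - 7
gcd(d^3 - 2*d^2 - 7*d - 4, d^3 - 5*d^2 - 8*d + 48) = d - 4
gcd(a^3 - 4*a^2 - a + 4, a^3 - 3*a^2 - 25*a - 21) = a + 1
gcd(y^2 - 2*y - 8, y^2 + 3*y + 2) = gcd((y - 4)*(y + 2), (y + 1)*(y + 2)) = y + 2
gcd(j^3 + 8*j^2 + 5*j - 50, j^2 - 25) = j + 5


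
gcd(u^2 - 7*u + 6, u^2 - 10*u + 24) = u - 6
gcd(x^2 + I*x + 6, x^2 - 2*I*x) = x - 2*I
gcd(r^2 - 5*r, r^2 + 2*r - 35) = r - 5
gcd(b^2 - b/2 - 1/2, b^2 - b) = b - 1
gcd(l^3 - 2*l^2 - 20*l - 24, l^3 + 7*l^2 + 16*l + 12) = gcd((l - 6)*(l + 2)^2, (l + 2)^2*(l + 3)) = l^2 + 4*l + 4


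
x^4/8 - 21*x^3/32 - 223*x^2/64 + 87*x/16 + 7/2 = (x/4 + 1)*(x/2 + 1/4)*(x - 8)*(x - 7/4)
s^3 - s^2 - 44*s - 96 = (s - 8)*(s + 3)*(s + 4)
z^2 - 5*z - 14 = (z - 7)*(z + 2)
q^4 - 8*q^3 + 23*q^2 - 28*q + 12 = (q - 3)*(q - 2)^2*(q - 1)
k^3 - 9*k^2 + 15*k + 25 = (k - 5)^2*(k + 1)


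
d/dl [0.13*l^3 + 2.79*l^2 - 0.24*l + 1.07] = 0.39*l^2 + 5.58*l - 0.24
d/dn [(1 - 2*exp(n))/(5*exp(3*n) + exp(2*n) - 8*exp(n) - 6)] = ((2*exp(n) - 1)*(15*exp(2*n) + 2*exp(n) - 8) - 10*exp(3*n) - 2*exp(2*n) + 16*exp(n) + 12)*exp(n)/(5*exp(3*n) + exp(2*n) - 8*exp(n) - 6)^2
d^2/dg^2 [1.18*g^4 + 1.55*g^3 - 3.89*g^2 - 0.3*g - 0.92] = 14.16*g^2 + 9.3*g - 7.78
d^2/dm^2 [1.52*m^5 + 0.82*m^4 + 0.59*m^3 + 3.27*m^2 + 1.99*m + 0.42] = 30.4*m^3 + 9.84*m^2 + 3.54*m + 6.54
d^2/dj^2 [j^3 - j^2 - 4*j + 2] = 6*j - 2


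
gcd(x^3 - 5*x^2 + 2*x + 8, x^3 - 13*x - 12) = x^2 - 3*x - 4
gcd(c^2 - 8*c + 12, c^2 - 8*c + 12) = c^2 - 8*c + 12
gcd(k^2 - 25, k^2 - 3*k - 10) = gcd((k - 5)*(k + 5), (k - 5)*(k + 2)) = k - 5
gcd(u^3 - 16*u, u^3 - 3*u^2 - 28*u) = u^2 + 4*u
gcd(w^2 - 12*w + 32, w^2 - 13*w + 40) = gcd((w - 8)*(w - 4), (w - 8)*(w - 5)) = w - 8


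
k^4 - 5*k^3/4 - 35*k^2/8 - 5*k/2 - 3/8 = (k - 3)*(k + 1/4)*(k + 1/2)*(k + 1)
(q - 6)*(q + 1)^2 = q^3 - 4*q^2 - 11*q - 6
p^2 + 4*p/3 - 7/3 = (p - 1)*(p + 7/3)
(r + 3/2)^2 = r^2 + 3*r + 9/4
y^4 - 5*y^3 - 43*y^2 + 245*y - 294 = (y - 7)*(y - 3)*(y - 2)*(y + 7)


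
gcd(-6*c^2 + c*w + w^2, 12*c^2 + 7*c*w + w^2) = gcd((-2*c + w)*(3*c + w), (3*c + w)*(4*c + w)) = 3*c + w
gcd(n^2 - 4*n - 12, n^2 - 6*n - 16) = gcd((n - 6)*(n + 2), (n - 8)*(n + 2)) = n + 2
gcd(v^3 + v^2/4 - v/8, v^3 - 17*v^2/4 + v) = v^2 - v/4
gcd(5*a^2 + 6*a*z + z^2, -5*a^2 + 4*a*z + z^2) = 5*a + z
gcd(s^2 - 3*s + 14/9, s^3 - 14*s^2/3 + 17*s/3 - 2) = s - 2/3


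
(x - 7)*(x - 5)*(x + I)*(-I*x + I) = -I*x^4 + x^3 + 13*I*x^3 - 13*x^2 - 47*I*x^2 + 47*x + 35*I*x - 35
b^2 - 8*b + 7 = (b - 7)*(b - 1)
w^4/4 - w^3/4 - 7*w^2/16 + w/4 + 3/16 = (w/2 + 1/4)*(w/2 + 1/2)*(w - 3/2)*(w - 1)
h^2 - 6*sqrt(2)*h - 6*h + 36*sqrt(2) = (h - 6)*(h - 6*sqrt(2))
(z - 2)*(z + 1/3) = z^2 - 5*z/3 - 2/3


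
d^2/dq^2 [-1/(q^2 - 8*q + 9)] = 2*(q^2 - 8*q - 4*(q - 4)^2 + 9)/(q^2 - 8*q + 9)^3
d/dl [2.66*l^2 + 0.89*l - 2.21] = 5.32*l + 0.89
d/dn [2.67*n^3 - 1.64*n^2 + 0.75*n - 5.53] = 8.01*n^2 - 3.28*n + 0.75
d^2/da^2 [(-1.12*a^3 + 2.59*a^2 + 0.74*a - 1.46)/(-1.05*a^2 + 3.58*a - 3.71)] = (7.105427357601e-15*a^4 - 1.12050400000001*a^3 - 19.059726*a^2 + 76.861932*a - 64.906074)/(1.157625*a^6 - 11.84085*a^5 + 52.642485*a^4 - 129.558052*a^3 + 186.003447*a^2 - 147.826434*a + 51.064811)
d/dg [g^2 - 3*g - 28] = 2*g - 3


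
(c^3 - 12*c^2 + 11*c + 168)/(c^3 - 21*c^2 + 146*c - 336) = (c + 3)/(c - 6)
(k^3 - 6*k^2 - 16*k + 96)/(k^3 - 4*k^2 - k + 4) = (k^2 - 2*k - 24)/(k^2 - 1)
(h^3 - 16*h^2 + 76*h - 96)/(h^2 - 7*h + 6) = (h^2 - 10*h + 16)/(h - 1)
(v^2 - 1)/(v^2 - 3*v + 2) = (v + 1)/(v - 2)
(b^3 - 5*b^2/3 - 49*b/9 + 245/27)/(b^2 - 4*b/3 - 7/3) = (9*b^2 + 6*b - 35)/(9*(b + 1))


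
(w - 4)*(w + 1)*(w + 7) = w^3 + 4*w^2 - 25*w - 28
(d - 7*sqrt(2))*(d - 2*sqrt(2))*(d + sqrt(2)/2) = d^3 - 17*sqrt(2)*d^2/2 + 19*d + 14*sqrt(2)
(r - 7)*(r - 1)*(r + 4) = r^3 - 4*r^2 - 25*r + 28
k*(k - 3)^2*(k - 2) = k^4 - 8*k^3 + 21*k^2 - 18*k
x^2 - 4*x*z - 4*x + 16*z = (x - 4)*(x - 4*z)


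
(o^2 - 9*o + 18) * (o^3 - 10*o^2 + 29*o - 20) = o^5 - 19*o^4 + 137*o^3 - 461*o^2 + 702*o - 360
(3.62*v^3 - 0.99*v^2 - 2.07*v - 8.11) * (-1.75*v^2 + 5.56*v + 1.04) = -6.335*v^5 + 21.8597*v^4 + 1.8829*v^3 + 1.6537*v^2 - 47.2444*v - 8.4344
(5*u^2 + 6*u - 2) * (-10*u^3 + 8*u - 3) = -50*u^5 - 60*u^4 + 60*u^3 + 33*u^2 - 34*u + 6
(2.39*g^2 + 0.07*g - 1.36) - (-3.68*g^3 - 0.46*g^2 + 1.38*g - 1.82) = 3.68*g^3 + 2.85*g^2 - 1.31*g + 0.46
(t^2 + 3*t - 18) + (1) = t^2 + 3*t - 17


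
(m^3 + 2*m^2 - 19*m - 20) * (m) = m^4 + 2*m^3 - 19*m^2 - 20*m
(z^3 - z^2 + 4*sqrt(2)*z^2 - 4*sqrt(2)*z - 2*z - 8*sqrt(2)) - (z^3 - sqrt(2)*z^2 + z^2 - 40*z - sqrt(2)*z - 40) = -2*z^2 + 5*sqrt(2)*z^2 - 3*sqrt(2)*z + 38*z - 8*sqrt(2) + 40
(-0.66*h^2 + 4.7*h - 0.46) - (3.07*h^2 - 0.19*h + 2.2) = -3.73*h^2 + 4.89*h - 2.66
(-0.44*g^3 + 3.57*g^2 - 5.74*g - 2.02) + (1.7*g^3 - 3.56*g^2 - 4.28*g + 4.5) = 1.26*g^3 + 0.00999999999999979*g^2 - 10.02*g + 2.48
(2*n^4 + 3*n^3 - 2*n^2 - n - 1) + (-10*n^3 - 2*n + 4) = 2*n^4 - 7*n^3 - 2*n^2 - 3*n + 3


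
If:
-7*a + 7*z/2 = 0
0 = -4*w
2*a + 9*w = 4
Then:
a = 2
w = 0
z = 4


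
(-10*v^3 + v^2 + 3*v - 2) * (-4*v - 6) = 40*v^4 + 56*v^3 - 18*v^2 - 10*v + 12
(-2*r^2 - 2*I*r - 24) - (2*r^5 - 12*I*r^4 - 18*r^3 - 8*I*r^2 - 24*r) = -2*r^5 + 12*I*r^4 + 18*r^3 - 2*r^2 + 8*I*r^2 + 24*r - 2*I*r - 24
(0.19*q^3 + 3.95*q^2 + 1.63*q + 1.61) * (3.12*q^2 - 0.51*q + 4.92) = 0.5928*q^5 + 12.2271*q^4 + 4.0059*q^3 + 23.6259*q^2 + 7.1985*q + 7.9212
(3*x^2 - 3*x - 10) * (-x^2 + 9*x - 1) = -3*x^4 + 30*x^3 - 20*x^2 - 87*x + 10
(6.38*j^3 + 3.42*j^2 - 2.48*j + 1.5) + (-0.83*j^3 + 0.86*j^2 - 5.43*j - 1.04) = 5.55*j^3 + 4.28*j^2 - 7.91*j + 0.46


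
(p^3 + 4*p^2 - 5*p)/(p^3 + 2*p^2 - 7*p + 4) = p*(p + 5)/(p^2 + 3*p - 4)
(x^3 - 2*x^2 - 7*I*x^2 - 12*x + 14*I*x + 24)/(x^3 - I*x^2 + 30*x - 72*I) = (x - 2)/(x + 6*I)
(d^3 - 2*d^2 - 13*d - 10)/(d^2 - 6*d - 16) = (d^2 - 4*d - 5)/(d - 8)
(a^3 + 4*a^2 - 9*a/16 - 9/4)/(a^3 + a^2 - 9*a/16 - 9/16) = (a + 4)/(a + 1)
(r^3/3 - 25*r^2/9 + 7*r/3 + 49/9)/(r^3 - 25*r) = (3*r^3 - 25*r^2 + 21*r + 49)/(9*r*(r^2 - 25))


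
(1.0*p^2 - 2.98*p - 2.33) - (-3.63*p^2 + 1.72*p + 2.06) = 4.63*p^2 - 4.7*p - 4.39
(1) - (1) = 0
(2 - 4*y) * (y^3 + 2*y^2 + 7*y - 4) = -4*y^4 - 6*y^3 - 24*y^2 + 30*y - 8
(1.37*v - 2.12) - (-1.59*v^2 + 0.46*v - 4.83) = 1.59*v^2 + 0.91*v + 2.71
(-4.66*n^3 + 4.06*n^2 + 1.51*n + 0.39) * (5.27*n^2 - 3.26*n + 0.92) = -24.5582*n^5 + 36.5878*n^4 - 9.5651*n^3 + 0.8679*n^2 + 0.1178*n + 0.3588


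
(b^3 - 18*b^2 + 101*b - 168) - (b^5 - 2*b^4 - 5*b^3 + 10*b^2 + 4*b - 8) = -b^5 + 2*b^4 + 6*b^3 - 28*b^2 + 97*b - 160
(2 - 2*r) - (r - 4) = 6 - 3*r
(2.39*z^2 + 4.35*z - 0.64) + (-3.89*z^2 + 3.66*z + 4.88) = -1.5*z^2 + 8.01*z + 4.24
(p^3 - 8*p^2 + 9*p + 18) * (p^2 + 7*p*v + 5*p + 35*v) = p^5 + 7*p^4*v - 3*p^4 - 21*p^3*v - 31*p^3 - 217*p^2*v + 63*p^2 + 441*p*v + 90*p + 630*v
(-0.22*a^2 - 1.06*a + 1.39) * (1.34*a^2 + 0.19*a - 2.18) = -0.2948*a^4 - 1.4622*a^3 + 2.1408*a^2 + 2.5749*a - 3.0302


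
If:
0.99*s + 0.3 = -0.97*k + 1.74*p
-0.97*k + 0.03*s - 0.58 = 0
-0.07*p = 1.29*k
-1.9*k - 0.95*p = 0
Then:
No Solution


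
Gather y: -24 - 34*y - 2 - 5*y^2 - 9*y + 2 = -5*y^2 - 43*y - 24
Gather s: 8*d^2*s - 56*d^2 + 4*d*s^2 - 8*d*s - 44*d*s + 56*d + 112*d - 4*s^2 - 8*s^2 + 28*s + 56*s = -56*d^2 + 168*d + s^2*(4*d - 12) + s*(8*d^2 - 52*d + 84)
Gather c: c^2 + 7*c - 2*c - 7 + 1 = c^2 + 5*c - 6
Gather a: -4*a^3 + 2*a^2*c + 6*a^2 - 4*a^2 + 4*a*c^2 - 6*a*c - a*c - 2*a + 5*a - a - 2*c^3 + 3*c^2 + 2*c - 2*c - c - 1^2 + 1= -4*a^3 + a^2*(2*c + 2) + a*(4*c^2 - 7*c + 2) - 2*c^3 + 3*c^2 - c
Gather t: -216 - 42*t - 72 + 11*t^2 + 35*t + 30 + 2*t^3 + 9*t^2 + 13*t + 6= 2*t^3 + 20*t^2 + 6*t - 252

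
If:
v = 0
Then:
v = 0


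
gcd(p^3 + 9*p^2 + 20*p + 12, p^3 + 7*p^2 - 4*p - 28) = p + 2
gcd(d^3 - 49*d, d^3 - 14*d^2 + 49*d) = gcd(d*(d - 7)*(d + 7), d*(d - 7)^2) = d^2 - 7*d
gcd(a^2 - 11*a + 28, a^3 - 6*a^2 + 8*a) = a - 4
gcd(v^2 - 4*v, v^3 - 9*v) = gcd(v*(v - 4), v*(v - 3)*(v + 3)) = v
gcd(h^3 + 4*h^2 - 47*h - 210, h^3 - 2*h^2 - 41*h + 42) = h^2 - h - 42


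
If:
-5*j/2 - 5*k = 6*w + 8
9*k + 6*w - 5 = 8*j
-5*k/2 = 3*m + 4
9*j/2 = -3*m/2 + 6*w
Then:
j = -582/539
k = 32/77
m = -388/231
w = -3977/3234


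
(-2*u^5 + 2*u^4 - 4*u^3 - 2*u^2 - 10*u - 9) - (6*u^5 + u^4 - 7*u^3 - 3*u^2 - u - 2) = -8*u^5 + u^4 + 3*u^3 + u^2 - 9*u - 7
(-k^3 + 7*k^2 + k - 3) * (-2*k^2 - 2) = 2*k^5 - 14*k^4 - 8*k^2 - 2*k + 6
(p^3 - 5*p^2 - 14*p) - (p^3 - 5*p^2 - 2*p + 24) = -12*p - 24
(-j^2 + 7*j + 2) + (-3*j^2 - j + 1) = -4*j^2 + 6*j + 3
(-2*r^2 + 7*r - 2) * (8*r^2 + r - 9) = -16*r^4 + 54*r^3 + 9*r^2 - 65*r + 18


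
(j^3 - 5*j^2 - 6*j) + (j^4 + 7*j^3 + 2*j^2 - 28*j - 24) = j^4 + 8*j^3 - 3*j^2 - 34*j - 24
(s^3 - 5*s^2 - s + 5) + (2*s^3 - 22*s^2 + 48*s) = 3*s^3 - 27*s^2 + 47*s + 5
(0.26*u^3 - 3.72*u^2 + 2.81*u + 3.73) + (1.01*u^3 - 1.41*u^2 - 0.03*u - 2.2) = 1.27*u^3 - 5.13*u^2 + 2.78*u + 1.53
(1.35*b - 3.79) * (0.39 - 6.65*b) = -8.9775*b^2 + 25.73*b - 1.4781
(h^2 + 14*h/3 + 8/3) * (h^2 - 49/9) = h^4 + 14*h^3/3 - 25*h^2/9 - 686*h/27 - 392/27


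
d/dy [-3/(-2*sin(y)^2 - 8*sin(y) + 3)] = -12*(sin(y) + 2)*cos(y)/(-8*sin(y) + cos(2*y) + 2)^2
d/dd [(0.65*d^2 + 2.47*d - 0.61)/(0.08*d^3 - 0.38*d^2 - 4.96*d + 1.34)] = (-0.052*d^4 - 0.3952*d^3 - 2.139*d^2 + 1.2784*d + 0.284200000000001)/(0.0064*d^6 - 0.0608*d^5 - 0.6492*d^4 + 3.984*d^3 + 23.5832*d^2 - 13.2928*d + 1.7956)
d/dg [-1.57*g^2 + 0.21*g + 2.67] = 0.21 - 3.14*g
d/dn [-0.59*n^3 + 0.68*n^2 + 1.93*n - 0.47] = -1.77*n^2 + 1.36*n + 1.93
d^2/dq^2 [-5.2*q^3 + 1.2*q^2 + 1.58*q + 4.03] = 2.4 - 31.2*q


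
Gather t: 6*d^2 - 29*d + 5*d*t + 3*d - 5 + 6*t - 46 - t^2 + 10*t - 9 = 6*d^2 - 26*d - t^2 + t*(5*d + 16) - 60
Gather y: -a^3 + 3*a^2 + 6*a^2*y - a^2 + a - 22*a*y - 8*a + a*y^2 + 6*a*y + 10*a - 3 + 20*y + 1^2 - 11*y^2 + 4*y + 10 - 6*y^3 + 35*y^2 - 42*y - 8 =-a^3 + 2*a^2 + 3*a - 6*y^3 + y^2*(a + 24) + y*(6*a^2 - 16*a - 18)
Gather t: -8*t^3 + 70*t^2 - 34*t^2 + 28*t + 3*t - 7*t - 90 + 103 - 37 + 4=-8*t^3 + 36*t^2 + 24*t - 20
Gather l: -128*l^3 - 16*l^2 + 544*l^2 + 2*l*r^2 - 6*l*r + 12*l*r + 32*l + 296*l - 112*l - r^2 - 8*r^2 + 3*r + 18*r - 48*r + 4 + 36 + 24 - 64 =-128*l^3 + 528*l^2 + l*(2*r^2 + 6*r + 216) - 9*r^2 - 27*r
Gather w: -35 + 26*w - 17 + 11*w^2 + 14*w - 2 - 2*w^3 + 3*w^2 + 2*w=-2*w^3 + 14*w^2 + 42*w - 54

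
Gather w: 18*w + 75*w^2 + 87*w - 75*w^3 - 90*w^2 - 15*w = -75*w^3 - 15*w^2 + 90*w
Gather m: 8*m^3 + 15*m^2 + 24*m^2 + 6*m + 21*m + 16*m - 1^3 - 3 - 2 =8*m^3 + 39*m^2 + 43*m - 6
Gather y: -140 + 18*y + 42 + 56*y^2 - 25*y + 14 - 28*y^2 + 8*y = 28*y^2 + y - 84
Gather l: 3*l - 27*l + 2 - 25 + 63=40 - 24*l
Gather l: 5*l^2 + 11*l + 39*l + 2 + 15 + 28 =5*l^2 + 50*l + 45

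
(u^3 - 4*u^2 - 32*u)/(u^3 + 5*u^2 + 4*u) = (u - 8)/(u + 1)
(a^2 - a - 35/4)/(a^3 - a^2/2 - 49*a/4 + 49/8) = 2*(2*a + 5)/(4*a^2 + 12*a - 7)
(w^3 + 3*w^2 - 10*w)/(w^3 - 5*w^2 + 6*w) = (w + 5)/(w - 3)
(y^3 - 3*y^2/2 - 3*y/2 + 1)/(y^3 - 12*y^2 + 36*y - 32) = (2*y^2 + y - 1)/(2*(y^2 - 10*y + 16))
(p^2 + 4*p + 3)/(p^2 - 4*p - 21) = (p + 1)/(p - 7)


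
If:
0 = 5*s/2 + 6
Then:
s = -12/5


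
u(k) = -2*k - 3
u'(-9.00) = -2.00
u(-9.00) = 15.00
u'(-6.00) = -2.00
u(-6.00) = 9.00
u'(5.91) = -2.00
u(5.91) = -14.82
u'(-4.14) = -2.00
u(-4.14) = 5.28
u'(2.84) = -2.00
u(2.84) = -8.68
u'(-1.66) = -2.00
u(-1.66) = 0.32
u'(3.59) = -2.00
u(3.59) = -10.18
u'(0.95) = -2.00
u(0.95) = -4.90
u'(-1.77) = -2.00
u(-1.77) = 0.54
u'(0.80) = -2.00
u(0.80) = -4.60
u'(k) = -2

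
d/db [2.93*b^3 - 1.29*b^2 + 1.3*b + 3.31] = 8.79*b^2 - 2.58*b + 1.3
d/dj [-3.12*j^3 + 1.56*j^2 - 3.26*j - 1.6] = -9.36*j^2 + 3.12*j - 3.26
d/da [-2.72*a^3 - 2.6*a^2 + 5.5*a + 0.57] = -8.16*a^2 - 5.2*a + 5.5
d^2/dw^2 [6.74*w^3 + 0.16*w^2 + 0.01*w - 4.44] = 40.44*w + 0.32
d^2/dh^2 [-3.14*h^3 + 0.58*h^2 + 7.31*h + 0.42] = 1.16 - 18.84*h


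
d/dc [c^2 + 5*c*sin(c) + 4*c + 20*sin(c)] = 5*c*cos(c) + 2*c + 5*sin(c) + 20*cos(c) + 4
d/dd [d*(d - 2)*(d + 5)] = 3*d^2 + 6*d - 10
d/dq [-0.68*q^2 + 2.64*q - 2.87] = 2.64 - 1.36*q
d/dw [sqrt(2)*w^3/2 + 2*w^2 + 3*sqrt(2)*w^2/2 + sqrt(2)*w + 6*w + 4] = 3*sqrt(2)*w^2/2 + 4*w + 3*sqrt(2)*w + sqrt(2) + 6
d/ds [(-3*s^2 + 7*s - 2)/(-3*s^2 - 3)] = (7*s^2 + 2*s - 7)/(3*(s^4 + 2*s^2 + 1))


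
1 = 1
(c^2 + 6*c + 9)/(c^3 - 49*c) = (c^2 + 6*c + 9)/(c*(c^2 - 49))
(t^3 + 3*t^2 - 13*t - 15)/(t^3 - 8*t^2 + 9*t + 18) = (t + 5)/(t - 6)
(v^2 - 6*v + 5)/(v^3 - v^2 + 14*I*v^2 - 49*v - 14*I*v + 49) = (v - 5)/(v^2 + 14*I*v - 49)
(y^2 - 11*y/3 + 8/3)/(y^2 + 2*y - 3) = (y - 8/3)/(y + 3)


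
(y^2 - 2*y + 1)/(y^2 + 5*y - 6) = (y - 1)/(y + 6)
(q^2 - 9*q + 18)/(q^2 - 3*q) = (q - 6)/q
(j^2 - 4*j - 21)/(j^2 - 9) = (j - 7)/(j - 3)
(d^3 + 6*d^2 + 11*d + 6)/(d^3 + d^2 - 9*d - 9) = (d + 2)/(d - 3)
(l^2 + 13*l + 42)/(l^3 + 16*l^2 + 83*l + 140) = (l + 6)/(l^2 + 9*l + 20)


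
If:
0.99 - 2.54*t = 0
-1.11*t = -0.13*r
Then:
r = 3.33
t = 0.39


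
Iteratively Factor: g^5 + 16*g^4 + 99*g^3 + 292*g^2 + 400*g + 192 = (g + 4)*(g^4 + 12*g^3 + 51*g^2 + 88*g + 48) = (g + 1)*(g + 4)*(g^3 + 11*g^2 + 40*g + 48) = (g + 1)*(g + 3)*(g + 4)*(g^2 + 8*g + 16) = (g + 1)*(g + 3)*(g + 4)^2*(g + 4)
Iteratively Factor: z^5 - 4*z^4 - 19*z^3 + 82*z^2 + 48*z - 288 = (z + 2)*(z^4 - 6*z^3 - 7*z^2 + 96*z - 144) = (z + 2)*(z + 4)*(z^3 - 10*z^2 + 33*z - 36) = (z - 3)*(z + 2)*(z + 4)*(z^2 - 7*z + 12) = (z - 4)*(z - 3)*(z + 2)*(z + 4)*(z - 3)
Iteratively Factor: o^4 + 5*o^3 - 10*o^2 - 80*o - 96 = (o - 4)*(o^3 + 9*o^2 + 26*o + 24) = (o - 4)*(o + 2)*(o^2 + 7*o + 12) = (o - 4)*(o + 2)*(o + 3)*(o + 4)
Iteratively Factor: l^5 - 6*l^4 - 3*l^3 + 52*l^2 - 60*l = (l - 5)*(l^4 - l^3 - 8*l^2 + 12*l) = (l - 5)*(l - 2)*(l^3 + l^2 - 6*l) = l*(l - 5)*(l - 2)*(l^2 + l - 6) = l*(l - 5)*(l - 2)*(l + 3)*(l - 2)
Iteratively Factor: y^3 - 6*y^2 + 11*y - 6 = (y - 3)*(y^2 - 3*y + 2) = (y - 3)*(y - 1)*(y - 2)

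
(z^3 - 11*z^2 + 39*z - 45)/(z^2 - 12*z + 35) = (z^2 - 6*z + 9)/(z - 7)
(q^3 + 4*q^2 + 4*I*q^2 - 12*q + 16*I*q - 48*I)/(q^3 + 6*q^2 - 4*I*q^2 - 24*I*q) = (q^2 + 2*q*(-1 + 2*I) - 8*I)/(q*(q - 4*I))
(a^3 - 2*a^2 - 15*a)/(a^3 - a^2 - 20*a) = (a + 3)/(a + 4)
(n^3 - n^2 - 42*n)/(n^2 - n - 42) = n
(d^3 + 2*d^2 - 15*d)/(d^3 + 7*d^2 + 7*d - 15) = d*(d - 3)/(d^2 + 2*d - 3)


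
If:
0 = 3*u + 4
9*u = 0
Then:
No Solution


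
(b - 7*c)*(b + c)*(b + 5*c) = b^3 - b^2*c - 37*b*c^2 - 35*c^3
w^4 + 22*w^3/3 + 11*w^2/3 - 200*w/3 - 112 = (w - 3)*(w + 7/3)*(w + 4)^2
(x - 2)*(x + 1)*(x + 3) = x^3 + 2*x^2 - 5*x - 6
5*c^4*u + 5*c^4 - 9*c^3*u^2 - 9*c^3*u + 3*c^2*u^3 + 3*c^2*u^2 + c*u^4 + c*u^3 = (-c + u)^2*(5*c + u)*(c*u + c)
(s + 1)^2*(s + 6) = s^3 + 8*s^2 + 13*s + 6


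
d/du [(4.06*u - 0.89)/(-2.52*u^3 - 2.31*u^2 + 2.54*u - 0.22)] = (20.4624*u^3 + 2.6502*u^2 - 4.1118*u + 1.3674)/(6.3504*u^6 + 11.6424*u^5 - 7.4655*u^4 - 10.626*u^3 + 7.468*u^2 - 1.1176*u + 0.0484)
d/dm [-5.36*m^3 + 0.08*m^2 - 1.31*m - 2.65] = -16.08*m^2 + 0.16*m - 1.31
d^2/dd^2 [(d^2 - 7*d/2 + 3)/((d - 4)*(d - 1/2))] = 4*(4*d^3 + 12*d^2 - 78*d + 109)/(8*d^6 - 108*d^5 + 534*d^4 - 1161*d^3 + 1068*d^2 - 432*d + 64)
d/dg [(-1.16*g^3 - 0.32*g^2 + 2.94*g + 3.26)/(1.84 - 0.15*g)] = (0.348*g^3 - 6.3552*g^2 - 1.1776*g + 5.8986)/(0.0225*g^2 - 0.552*g + 3.3856)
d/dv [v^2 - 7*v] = 2*v - 7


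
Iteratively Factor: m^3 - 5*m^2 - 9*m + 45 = (m - 3)*(m^2 - 2*m - 15) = (m - 3)*(m + 3)*(m - 5)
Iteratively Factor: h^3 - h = (h - 1)*(h^2 + h) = h*(h - 1)*(h + 1)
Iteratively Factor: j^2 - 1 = (j - 1)*(j + 1)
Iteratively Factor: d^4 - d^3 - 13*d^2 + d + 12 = (d - 4)*(d^3 + 3*d^2 - d - 3) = (d - 4)*(d + 3)*(d^2 - 1) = (d - 4)*(d + 1)*(d + 3)*(d - 1)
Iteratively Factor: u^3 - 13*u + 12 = (u + 4)*(u^2 - 4*u + 3) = (u - 1)*(u + 4)*(u - 3)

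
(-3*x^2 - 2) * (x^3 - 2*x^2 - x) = -3*x^5 + 6*x^4 + x^3 + 4*x^2 + 2*x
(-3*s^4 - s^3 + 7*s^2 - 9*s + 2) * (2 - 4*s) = 12*s^5 - 2*s^4 - 30*s^3 + 50*s^2 - 26*s + 4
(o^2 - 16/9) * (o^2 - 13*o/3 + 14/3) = o^4 - 13*o^3/3 + 26*o^2/9 + 208*o/27 - 224/27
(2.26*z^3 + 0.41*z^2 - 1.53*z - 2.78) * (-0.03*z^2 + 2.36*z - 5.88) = -0.0678*z^5 + 5.3213*z^4 - 12.2753*z^3 - 5.9382*z^2 + 2.4356*z + 16.3464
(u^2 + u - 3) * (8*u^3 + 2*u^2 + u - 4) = 8*u^5 + 10*u^4 - 21*u^3 - 9*u^2 - 7*u + 12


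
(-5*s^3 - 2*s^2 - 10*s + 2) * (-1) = 5*s^3 + 2*s^2 + 10*s - 2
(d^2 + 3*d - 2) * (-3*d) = -3*d^3 - 9*d^2 + 6*d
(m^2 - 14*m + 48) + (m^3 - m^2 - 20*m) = m^3 - 34*m + 48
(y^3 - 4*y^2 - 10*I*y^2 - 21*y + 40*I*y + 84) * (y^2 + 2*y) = y^5 - 2*y^4 - 10*I*y^4 - 29*y^3 + 20*I*y^3 + 42*y^2 + 80*I*y^2 + 168*y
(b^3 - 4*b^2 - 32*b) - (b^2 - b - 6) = b^3 - 5*b^2 - 31*b + 6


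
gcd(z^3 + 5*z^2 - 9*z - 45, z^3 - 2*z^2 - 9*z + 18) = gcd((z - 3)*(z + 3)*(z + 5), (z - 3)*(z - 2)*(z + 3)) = z^2 - 9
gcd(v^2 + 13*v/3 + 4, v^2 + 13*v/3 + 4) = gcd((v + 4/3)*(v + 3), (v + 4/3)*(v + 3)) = v^2 + 13*v/3 + 4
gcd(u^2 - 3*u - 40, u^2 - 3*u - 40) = u^2 - 3*u - 40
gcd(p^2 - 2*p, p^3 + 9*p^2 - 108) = 1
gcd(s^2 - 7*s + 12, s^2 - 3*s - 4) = s - 4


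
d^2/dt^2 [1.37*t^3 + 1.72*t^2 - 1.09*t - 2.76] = 8.22*t + 3.44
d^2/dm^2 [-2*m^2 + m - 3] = -4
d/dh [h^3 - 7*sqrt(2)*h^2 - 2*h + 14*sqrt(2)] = 3*h^2 - 14*sqrt(2)*h - 2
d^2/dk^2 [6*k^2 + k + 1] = 12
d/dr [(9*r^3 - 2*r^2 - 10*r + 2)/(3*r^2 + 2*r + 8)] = (27*r^4 + 36*r^3 + 242*r^2 - 44*r - 84)/(9*r^4 + 12*r^3 + 52*r^2 + 32*r + 64)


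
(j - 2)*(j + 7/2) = j^2 + 3*j/2 - 7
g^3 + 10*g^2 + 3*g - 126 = (g - 3)*(g + 6)*(g + 7)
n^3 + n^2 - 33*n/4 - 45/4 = (n - 3)*(n + 3/2)*(n + 5/2)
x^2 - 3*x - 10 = (x - 5)*(x + 2)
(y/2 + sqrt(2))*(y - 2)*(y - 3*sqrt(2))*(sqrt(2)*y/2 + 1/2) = sqrt(2)*y^4/4 - sqrt(2)*y^3/2 - y^3/4 - 13*sqrt(2)*y^2/4 + y^2/2 - 3*y + 13*sqrt(2)*y/2 + 6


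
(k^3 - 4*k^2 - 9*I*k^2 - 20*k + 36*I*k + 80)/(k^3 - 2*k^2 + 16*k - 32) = (k^2 + k*(-4 - 5*I) + 20*I)/(k^2 + k*(-2 + 4*I) - 8*I)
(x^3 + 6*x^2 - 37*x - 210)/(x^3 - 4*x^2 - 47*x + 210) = (x + 5)/(x - 5)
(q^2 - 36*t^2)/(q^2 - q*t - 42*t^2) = (q - 6*t)/(q - 7*t)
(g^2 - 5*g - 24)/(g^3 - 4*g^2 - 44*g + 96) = (g + 3)/(g^2 + 4*g - 12)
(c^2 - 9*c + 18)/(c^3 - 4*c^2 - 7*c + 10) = (c^2 - 9*c + 18)/(c^3 - 4*c^2 - 7*c + 10)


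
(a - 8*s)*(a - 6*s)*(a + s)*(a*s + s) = a^4*s - 13*a^3*s^2 + a^3*s + 34*a^2*s^3 - 13*a^2*s^2 + 48*a*s^4 + 34*a*s^3 + 48*s^4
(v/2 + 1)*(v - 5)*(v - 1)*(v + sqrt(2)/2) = v^4/2 - 2*v^3 + sqrt(2)*v^3/4 - 7*v^2/2 - sqrt(2)*v^2 - 7*sqrt(2)*v/4 + 5*v + 5*sqrt(2)/2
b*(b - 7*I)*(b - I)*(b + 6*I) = b^4 - 2*I*b^3 + 41*b^2 - 42*I*b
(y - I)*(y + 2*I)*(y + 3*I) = y^3 + 4*I*y^2 - y + 6*I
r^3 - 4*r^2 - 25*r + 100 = (r - 5)*(r - 4)*(r + 5)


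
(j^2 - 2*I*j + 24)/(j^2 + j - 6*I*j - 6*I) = (j + 4*I)/(j + 1)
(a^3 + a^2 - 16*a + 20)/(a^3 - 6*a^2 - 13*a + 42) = (a^2 + 3*a - 10)/(a^2 - 4*a - 21)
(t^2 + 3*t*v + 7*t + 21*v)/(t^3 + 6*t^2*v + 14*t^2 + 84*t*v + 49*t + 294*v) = (t + 3*v)/(t^2 + 6*t*v + 7*t + 42*v)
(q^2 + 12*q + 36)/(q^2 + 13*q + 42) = (q + 6)/(q + 7)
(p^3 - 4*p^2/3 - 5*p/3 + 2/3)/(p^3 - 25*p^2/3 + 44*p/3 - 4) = (p + 1)/(p - 6)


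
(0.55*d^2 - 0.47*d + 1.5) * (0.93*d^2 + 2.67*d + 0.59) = 0.5115*d^4 + 1.0314*d^3 + 0.4646*d^2 + 3.7277*d + 0.885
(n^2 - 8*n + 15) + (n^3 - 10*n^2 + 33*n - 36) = n^3 - 9*n^2 + 25*n - 21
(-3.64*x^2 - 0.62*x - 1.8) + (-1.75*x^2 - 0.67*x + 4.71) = -5.39*x^2 - 1.29*x + 2.91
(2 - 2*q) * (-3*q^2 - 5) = 6*q^3 - 6*q^2 + 10*q - 10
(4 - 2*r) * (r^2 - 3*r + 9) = -2*r^3 + 10*r^2 - 30*r + 36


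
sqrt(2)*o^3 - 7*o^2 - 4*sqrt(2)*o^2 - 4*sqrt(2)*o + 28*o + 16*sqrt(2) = (o - 4)*(o - 4*sqrt(2))*(sqrt(2)*o + 1)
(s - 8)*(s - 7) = s^2 - 15*s + 56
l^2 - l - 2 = (l - 2)*(l + 1)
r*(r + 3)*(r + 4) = r^3 + 7*r^2 + 12*r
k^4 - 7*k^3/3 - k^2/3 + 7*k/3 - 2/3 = (k - 2)*(k - 1)*(k - 1/3)*(k + 1)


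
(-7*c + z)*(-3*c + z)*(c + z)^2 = 21*c^4 + 32*c^3*z + 2*c^2*z^2 - 8*c*z^3 + z^4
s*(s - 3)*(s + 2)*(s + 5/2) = s^4 + 3*s^3/2 - 17*s^2/2 - 15*s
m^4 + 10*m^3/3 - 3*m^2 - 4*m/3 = m*(m - 1)*(m + 1/3)*(m + 4)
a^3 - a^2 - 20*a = a*(a - 5)*(a + 4)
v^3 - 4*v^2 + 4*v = v*(v - 2)^2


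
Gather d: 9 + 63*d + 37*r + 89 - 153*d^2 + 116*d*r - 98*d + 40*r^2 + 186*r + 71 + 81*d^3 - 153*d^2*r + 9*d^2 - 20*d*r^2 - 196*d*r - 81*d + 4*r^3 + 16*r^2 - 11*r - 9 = 81*d^3 + d^2*(-153*r - 144) + d*(-20*r^2 - 80*r - 116) + 4*r^3 + 56*r^2 + 212*r + 160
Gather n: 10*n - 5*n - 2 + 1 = 5*n - 1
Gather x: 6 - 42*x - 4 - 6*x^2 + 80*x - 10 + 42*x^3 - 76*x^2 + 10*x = 42*x^3 - 82*x^2 + 48*x - 8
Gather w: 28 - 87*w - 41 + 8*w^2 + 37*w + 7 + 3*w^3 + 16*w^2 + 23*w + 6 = 3*w^3 + 24*w^2 - 27*w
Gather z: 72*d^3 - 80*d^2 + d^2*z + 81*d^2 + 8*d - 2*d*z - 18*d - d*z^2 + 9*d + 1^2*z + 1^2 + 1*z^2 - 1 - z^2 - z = 72*d^3 + d^2 - d*z^2 - d + z*(d^2 - 2*d)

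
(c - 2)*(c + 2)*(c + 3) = c^3 + 3*c^2 - 4*c - 12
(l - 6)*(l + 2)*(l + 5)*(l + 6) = l^4 + 7*l^3 - 26*l^2 - 252*l - 360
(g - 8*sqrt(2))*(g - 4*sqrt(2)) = g^2 - 12*sqrt(2)*g + 64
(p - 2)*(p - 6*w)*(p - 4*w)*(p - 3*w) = p^4 - 13*p^3*w - 2*p^3 + 54*p^2*w^2 + 26*p^2*w - 72*p*w^3 - 108*p*w^2 + 144*w^3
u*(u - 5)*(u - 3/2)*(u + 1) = u^4 - 11*u^3/2 + u^2 + 15*u/2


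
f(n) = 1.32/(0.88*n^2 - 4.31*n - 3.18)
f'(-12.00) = 0.00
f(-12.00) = 0.01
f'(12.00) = -0.00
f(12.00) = 0.02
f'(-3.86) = 0.02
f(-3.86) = 0.05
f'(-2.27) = 0.09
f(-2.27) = 0.12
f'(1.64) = 0.03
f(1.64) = -0.17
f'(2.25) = 0.01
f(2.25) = -0.16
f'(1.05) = 0.07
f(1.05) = -0.20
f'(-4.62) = 0.01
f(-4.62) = 0.04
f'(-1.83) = 0.17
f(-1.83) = 0.17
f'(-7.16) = 0.00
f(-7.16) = 0.02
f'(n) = 1.32*(4.31 - 1.76*n)/(0.88*n^2 - 4.31*n - 3.18)^2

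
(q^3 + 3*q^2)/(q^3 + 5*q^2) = (q + 3)/(q + 5)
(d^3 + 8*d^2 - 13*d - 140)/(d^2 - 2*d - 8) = (d^2 + 12*d + 35)/(d + 2)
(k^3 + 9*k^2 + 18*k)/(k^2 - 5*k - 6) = k*(k^2 + 9*k + 18)/(k^2 - 5*k - 6)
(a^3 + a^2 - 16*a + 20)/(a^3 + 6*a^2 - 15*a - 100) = (a^2 - 4*a + 4)/(a^2 + a - 20)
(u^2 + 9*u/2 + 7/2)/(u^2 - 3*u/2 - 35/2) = (u + 1)/(u - 5)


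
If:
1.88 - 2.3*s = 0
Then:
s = 0.82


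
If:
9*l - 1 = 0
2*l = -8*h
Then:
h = -1/36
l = 1/9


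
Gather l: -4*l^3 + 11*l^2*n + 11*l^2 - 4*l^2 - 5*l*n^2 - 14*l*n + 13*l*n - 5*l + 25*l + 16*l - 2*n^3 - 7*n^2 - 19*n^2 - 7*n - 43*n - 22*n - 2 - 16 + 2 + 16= -4*l^3 + l^2*(11*n + 7) + l*(-5*n^2 - n + 36) - 2*n^3 - 26*n^2 - 72*n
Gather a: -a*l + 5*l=-a*l + 5*l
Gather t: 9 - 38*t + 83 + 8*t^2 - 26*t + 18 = 8*t^2 - 64*t + 110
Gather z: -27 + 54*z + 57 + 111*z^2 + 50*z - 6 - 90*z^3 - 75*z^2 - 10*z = -90*z^3 + 36*z^2 + 94*z + 24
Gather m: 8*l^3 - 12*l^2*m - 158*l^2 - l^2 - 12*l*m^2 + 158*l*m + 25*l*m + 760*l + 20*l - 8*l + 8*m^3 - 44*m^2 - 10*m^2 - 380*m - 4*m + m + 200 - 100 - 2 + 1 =8*l^3 - 159*l^2 + 772*l + 8*m^3 + m^2*(-12*l - 54) + m*(-12*l^2 + 183*l - 383) + 99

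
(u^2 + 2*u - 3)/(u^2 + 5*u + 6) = (u - 1)/(u + 2)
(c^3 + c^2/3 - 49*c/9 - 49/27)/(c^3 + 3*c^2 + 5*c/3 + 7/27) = (3*c - 7)/(3*c + 1)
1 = 1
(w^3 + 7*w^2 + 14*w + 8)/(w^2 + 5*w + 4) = w + 2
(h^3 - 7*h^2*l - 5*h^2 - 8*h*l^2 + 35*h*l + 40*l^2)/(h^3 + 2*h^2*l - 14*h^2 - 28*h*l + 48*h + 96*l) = (h^3 - 7*h^2*l - 5*h^2 - 8*h*l^2 + 35*h*l + 40*l^2)/(h^3 + 2*h^2*l - 14*h^2 - 28*h*l + 48*h + 96*l)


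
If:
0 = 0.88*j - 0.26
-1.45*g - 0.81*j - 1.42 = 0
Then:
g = -1.14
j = 0.30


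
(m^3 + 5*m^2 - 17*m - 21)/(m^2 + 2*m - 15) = (m^2 + 8*m + 7)/(m + 5)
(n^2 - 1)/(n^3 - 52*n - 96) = (1 - n^2)/(-n^3 + 52*n + 96)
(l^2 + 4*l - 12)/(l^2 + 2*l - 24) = (l - 2)/(l - 4)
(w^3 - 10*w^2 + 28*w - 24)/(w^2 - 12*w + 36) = (w^2 - 4*w + 4)/(w - 6)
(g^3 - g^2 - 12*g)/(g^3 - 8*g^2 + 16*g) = (g + 3)/(g - 4)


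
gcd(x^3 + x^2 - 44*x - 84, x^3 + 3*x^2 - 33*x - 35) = 1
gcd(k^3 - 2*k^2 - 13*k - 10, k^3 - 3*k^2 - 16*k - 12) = k^2 + 3*k + 2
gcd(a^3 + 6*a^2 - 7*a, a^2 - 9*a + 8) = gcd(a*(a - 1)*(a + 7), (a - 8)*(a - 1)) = a - 1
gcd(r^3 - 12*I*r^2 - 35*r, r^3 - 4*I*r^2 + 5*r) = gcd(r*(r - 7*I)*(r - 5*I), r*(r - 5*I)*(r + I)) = r^2 - 5*I*r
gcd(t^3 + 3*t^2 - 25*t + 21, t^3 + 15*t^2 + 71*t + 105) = t + 7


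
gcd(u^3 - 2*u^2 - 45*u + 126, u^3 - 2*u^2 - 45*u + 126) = u^3 - 2*u^2 - 45*u + 126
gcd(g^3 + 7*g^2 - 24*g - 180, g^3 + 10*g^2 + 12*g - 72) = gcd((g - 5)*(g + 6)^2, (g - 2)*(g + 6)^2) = g^2 + 12*g + 36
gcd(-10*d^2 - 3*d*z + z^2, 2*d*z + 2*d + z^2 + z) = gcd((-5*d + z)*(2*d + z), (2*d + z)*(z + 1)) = 2*d + z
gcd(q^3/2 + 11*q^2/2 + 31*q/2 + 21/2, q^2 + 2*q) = 1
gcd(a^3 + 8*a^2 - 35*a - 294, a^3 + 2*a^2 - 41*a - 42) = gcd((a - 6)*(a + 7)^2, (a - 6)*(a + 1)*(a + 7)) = a^2 + a - 42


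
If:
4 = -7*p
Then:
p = -4/7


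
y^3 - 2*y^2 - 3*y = y*(y - 3)*(y + 1)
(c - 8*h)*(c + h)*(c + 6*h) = c^3 - c^2*h - 50*c*h^2 - 48*h^3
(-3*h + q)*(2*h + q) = -6*h^2 - h*q + q^2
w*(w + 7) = w^2 + 7*w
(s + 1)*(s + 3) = s^2 + 4*s + 3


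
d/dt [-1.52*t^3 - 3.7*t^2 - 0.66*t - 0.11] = -4.56*t^2 - 7.4*t - 0.66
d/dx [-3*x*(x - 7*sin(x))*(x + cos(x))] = 3*x*(x - 7*sin(x))*(sin(x) - 1) + 3*x*(x + cos(x))*(7*cos(x) - 1) - 3*(x - 7*sin(x))*(x + cos(x))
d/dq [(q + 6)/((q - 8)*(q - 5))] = (-q^2 - 12*q + 118)/(q^4 - 26*q^3 + 249*q^2 - 1040*q + 1600)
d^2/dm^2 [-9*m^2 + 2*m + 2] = -18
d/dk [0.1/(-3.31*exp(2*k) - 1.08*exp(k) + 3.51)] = (0.662*exp(k) + 0.108)*exp(k)/(3.31*exp(2*k) + 1.08*exp(k) - 3.51)^2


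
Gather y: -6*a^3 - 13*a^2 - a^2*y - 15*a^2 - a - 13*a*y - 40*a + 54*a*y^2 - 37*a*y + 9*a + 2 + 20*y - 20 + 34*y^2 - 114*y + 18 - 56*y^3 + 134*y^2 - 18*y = -6*a^3 - 28*a^2 - 32*a - 56*y^3 + y^2*(54*a + 168) + y*(-a^2 - 50*a - 112)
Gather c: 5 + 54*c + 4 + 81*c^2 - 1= 81*c^2 + 54*c + 8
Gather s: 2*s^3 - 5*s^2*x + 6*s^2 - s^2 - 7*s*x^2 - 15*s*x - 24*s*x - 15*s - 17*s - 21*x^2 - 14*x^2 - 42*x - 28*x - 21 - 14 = 2*s^3 + s^2*(5 - 5*x) + s*(-7*x^2 - 39*x - 32) - 35*x^2 - 70*x - 35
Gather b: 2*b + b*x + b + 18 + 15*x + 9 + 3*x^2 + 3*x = b*(x + 3) + 3*x^2 + 18*x + 27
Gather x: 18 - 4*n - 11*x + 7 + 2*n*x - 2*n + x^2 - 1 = -6*n + x^2 + x*(2*n - 11) + 24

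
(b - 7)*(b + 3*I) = b^2 - 7*b + 3*I*b - 21*I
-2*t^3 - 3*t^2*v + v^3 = (-2*t + v)*(t + v)^2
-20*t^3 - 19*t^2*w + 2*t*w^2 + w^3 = (-4*t + w)*(t + w)*(5*t + w)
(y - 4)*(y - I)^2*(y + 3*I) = y^4 - 4*y^3 + I*y^3 + 5*y^2 - 4*I*y^2 - 20*y - 3*I*y + 12*I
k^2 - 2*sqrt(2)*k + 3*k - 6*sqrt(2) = (k + 3)*(k - 2*sqrt(2))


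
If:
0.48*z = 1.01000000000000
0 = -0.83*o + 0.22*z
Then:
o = 0.56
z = 2.10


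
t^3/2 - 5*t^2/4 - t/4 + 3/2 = (t/2 + 1/2)*(t - 2)*(t - 3/2)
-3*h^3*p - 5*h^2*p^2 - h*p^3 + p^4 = p*(-3*h + p)*(h + p)^2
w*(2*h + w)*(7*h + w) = 14*h^2*w + 9*h*w^2 + w^3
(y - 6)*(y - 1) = y^2 - 7*y + 6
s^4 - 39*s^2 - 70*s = s*(s - 7)*(s + 2)*(s + 5)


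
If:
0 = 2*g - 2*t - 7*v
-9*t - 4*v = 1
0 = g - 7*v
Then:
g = -14/71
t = -7/71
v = -2/71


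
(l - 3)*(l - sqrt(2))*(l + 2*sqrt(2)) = l^3 - 3*l^2 + sqrt(2)*l^2 - 3*sqrt(2)*l - 4*l + 12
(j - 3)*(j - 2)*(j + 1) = j^3 - 4*j^2 + j + 6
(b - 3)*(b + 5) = b^2 + 2*b - 15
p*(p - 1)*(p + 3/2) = p^3 + p^2/2 - 3*p/2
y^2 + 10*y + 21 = (y + 3)*(y + 7)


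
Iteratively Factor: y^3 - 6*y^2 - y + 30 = (y + 2)*(y^2 - 8*y + 15) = (y - 3)*(y + 2)*(y - 5)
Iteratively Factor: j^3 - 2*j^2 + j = (j - 1)*(j^2 - j) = (j - 1)^2*(j)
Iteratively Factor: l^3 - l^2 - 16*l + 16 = (l - 1)*(l^2 - 16) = (l - 4)*(l - 1)*(l + 4)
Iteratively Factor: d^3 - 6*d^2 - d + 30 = (d - 3)*(d^2 - 3*d - 10) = (d - 3)*(d + 2)*(d - 5)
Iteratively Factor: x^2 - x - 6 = (x - 3)*(x + 2)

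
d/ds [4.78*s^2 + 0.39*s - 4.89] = 9.56*s + 0.39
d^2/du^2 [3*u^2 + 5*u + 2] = 6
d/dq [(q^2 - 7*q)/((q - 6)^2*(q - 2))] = (-q^3 + 8*q^2 + 10*q - 84)/(q^5 - 22*q^4 + 184*q^3 - 720*q^2 + 1296*q - 864)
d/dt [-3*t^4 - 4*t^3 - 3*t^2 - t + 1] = -12*t^3 - 12*t^2 - 6*t - 1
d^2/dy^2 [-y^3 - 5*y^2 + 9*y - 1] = -6*y - 10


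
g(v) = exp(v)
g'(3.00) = 20.09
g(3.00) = 20.09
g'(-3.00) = 0.05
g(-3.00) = 0.05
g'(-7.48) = 0.00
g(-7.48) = 0.00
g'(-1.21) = 0.30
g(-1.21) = 0.30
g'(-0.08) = 0.92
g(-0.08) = 0.92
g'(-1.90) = 0.15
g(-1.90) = 0.15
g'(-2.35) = 0.10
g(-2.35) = 0.10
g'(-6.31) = 0.00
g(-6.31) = 0.00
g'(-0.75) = 0.47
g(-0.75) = 0.47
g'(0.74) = 2.10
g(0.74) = 2.10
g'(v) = exp(v)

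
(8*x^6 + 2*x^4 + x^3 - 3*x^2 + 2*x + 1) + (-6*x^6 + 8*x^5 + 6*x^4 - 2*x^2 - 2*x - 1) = 2*x^6 + 8*x^5 + 8*x^4 + x^3 - 5*x^2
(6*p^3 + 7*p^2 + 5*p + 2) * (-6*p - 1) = -36*p^4 - 48*p^3 - 37*p^2 - 17*p - 2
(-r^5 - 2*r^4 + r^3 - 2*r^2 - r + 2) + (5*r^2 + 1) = -r^5 - 2*r^4 + r^3 + 3*r^2 - r + 3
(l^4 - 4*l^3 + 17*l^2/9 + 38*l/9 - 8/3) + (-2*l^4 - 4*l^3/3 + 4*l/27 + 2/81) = -l^4 - 16*l^3/3 + 17*l^2/9 + 118*l/27 - 214/81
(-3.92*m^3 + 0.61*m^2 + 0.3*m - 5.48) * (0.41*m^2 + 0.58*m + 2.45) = -1.6072*m^5 - 2.0235*m^4 - 9.1272*m^3 - 0.5783*m^2 - 2.4434*m - 13.426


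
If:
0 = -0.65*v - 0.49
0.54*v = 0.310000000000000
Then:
No Solution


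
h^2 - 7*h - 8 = (h - 8)*(h + 1)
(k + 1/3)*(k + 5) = k^2 + 16*k/3 + 5/3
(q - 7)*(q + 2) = q^2 - 5*q - 14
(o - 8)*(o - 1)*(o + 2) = o^3 - 7*o^2 - 10*o + 16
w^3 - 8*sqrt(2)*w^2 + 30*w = w*(w - 5*sqrt(2))*(w - 3*sqrt(2))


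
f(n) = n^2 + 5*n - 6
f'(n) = 2*n + 5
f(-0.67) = -8.90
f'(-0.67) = 3.66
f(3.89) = 28.58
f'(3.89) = 12.78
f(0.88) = -0.83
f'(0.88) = 6.76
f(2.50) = 12.75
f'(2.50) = 10.00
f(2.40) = 11.76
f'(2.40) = 9.80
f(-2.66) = -12.22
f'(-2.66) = -0.32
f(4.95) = 43.25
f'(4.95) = 14.90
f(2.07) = 8.63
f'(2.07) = 9.14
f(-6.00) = 0.00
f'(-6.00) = -7.00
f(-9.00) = 30.00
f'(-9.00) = -13.00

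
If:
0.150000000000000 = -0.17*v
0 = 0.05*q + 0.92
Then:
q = -18.40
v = -0.88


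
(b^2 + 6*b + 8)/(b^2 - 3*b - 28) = (b + 2)/(b - 7)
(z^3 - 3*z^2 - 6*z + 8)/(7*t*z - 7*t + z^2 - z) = (z^2 - 2*z - 8)/(7*t + z)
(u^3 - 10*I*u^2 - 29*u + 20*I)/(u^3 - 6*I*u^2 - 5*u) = (u - 4*I)/u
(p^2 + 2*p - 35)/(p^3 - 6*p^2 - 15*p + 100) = (p + 7)/(p^2 - p - 20)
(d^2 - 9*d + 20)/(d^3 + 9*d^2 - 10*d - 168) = (d - 5)/(d^2 + 13*d + 42)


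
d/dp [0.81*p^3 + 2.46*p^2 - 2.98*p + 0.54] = 2.43*p^2 + 4.92*p - 2.98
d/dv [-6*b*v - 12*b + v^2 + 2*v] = -6*b + 2*v + 2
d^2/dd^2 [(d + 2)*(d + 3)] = 2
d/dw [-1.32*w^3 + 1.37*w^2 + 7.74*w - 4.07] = -3.96*w^2 + 2.74*w + 7.74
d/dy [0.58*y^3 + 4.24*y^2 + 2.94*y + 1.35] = 1.74*y^2 + 8.48*y + 2.94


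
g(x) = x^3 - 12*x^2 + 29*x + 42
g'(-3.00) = 128.00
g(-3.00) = -180.00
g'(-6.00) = 281.00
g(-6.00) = -780.00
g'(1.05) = 7.11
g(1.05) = 60.38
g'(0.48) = 18.17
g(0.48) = 53.27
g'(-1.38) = 67.83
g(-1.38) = -23.50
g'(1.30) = 2.87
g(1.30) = 61.62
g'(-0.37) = 38.29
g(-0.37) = 29.58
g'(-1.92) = 86.14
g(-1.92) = -64.99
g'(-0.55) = 43.11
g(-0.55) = 22.25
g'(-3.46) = 147.95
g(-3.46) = -243.42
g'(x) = 3*x^2 - 24*x + 29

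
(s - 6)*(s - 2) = s^2 - 8*s + 12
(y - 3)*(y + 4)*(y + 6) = y^3 + 7*y^2 - 6*y - 72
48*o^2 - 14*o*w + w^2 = (-8*o + w)*(-6*o + w)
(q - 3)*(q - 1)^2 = q^3 - 5*q^2 + 7*q - 3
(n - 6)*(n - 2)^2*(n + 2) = n^4 - 8*n^3 + 8*n^2 + 32*n - 48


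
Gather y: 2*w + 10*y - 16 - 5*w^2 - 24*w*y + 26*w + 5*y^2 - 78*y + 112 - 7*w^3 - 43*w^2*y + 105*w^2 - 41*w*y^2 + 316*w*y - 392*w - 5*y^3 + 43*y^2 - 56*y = -7*w^3 + 100*w^2 - 364*w - 5*y^3 + y^2*(48 - 41*w) + y*(-43*w^2 + 292*w - 124) + 96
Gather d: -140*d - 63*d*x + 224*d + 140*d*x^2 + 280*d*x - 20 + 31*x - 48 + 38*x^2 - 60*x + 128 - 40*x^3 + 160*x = d*(140*x^2 + 217*x + 84) - 40*x^3 + 38*x^2 + 131*x + 60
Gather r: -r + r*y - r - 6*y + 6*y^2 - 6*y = r*(y - 2) + 6*y^2 - 12*y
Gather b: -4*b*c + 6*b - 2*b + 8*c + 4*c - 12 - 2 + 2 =b*(4 - 4*c) + 12*c - 12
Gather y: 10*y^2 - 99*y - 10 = 10*y^2 - 99*y - 10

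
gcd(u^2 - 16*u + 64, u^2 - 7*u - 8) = u - 8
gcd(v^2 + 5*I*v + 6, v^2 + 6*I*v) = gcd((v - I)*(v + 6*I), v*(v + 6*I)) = v + 6*I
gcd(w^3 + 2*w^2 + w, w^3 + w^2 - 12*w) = w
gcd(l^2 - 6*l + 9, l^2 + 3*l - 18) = l - 3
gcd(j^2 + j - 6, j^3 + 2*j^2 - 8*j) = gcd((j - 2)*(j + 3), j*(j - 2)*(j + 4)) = j - 2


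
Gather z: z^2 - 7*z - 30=z^2 - 7*z - 30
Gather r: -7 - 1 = -8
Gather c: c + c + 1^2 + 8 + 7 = 2*c + 16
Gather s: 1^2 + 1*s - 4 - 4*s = -3*s - 3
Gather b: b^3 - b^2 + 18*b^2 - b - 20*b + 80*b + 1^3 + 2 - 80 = b^3 + 17*b^2 + 59*b - 77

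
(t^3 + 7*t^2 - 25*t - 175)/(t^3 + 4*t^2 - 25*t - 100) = (t + 7)/(t + 4)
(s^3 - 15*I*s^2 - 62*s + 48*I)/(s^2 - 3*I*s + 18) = (s^2 - 9*I*s - 8)/(s + 3*I)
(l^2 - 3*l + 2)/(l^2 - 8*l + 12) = (l - 1)/(l - 6)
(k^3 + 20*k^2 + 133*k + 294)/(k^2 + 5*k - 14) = (k^2 + 13*k + 42)/(k - 2)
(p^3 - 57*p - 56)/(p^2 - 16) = (p^3 - 57*p - 56)/(p^2 - 16)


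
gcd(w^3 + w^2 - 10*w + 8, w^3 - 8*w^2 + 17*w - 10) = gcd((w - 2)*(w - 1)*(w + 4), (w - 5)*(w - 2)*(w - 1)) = w^2 - 3*w + 2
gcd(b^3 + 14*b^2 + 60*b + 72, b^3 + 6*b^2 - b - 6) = b + 6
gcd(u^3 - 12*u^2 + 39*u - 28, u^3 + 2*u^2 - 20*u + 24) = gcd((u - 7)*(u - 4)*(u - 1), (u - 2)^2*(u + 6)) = 1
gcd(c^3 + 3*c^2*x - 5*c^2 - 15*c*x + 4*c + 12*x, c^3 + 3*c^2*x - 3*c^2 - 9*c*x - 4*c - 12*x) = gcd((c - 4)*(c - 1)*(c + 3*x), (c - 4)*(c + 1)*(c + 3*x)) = c^2 + 3*c*x - 4*c - 12*x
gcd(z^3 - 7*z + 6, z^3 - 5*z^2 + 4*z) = z - 1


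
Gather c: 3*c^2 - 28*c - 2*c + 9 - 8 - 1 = 3*c^2 - 30*c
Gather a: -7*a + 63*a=56*a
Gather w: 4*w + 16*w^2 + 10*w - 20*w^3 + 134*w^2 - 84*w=-20*w^3 + 150*w^2 - 70*w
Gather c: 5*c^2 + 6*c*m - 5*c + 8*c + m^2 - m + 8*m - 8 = 5*c^2 + c*(6*m + 3) + m^2 + 7*m - 8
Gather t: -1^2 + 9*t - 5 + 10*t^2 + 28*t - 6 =10*t^2 + 37*t - 12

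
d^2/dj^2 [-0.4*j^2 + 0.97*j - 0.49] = -0.800000000000000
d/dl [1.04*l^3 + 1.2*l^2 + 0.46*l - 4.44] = 3.12*l^2 + 2.4*l + 0.46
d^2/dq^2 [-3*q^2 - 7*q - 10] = -6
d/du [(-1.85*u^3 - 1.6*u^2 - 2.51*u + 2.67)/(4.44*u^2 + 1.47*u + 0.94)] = (-8.21400000000001*u^4 - 5.439*u^3 + 3.5754*u^2 - 26.7176*u - 6.2843)/(19.7136*u^4 + 13.0536*u^3 + 10.5081*u^2 + 2.7636*u + 0.8836)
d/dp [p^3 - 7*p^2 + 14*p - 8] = 3*p^2 - 14*p + 14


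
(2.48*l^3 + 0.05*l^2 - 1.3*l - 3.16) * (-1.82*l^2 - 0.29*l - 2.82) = -4.5136*l^5 - 0.8102*l^4 - 4.6421*l^3 + 5.9872*l^2 + 4.5824*l + 8.9112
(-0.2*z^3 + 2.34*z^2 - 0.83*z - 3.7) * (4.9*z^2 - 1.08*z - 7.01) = -0.98*z^5 + 11.682*z^4 - 5.1922*z^3 - 33.637*z^2 + 9.8143*z + 25.937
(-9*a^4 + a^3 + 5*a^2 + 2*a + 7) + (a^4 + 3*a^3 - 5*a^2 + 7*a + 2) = -8*a^4 + 4*a^3 + 9*a + 9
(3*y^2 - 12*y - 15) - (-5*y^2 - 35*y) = 8*y^2 + 23*y - 15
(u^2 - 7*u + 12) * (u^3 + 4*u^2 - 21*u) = u^5 - 3*u^4 - 37*u^3 + 195*u^2 - 252*u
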